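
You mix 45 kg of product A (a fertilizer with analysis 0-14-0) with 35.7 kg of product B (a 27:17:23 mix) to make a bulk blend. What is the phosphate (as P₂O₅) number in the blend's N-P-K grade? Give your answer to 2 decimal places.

15.33% P₂O₅

Total mass = 45 + 35.7 = 80.7 kg.
P₂O₅ mass = 14%×45 + 17%×35.7 = 12.369 kg.
% P₂O₅ = 12.369 / 80.7 = 15.3271%.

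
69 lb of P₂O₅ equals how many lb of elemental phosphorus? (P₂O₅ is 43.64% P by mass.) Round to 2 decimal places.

30.11 lb P

P = 69 × 0.4364 = 30.1116 lb.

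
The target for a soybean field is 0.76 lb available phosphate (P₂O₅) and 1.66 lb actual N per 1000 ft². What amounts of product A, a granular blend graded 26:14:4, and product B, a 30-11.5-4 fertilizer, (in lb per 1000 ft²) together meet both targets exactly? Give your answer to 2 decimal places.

With a, b = lb per 1000 ft² of product A and product B:
P₂O₅: 0.14·a + 0.115·b = 0.76
N: 0.26·a + 0.3·b = 1.66
Eliminate a: (row1) − 0.14/0.26·(row2) → -0.0465385·b = -0.133846, so b = 2.87603.
Back-substitute: a = (0.76 − 0.115·2.87603) / 0.14 = 3.06612.

3.07 lb product A, 2.88 lb product B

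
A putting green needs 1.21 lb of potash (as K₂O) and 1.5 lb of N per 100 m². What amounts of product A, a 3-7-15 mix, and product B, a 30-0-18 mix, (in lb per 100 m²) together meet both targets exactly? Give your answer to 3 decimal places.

With a, b = lb per 100 m² of product A and product B:
K₂O: 0.15·a + 0.18·b = 1.21
N: 0.03·a + 0.3·b = 1.5
Eliminate a: (row1) − 0.15/0.03·(row2) → -1.32·b = -6.29, so b = 4.76515.
Back-substitute: a = (1.21 − 0.18·4.76515) / 0.15 = 2.34848.

2.348 lb product A, 4.765 lb product B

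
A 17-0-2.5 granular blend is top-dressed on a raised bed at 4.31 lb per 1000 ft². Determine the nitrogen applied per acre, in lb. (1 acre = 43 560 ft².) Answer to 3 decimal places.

nitrogen per 1000 ft² = 4.31 × 17% = 0.7327 lb.
Convert to per acre: 0.7327 × 43.56 = 31.9164 lb.

31.916 lb N per acre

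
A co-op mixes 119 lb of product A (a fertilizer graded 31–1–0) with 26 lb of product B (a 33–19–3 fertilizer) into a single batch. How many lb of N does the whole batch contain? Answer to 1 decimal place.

45.5 lb N

N mass = 31%×119 + 33%×26 = 45.47 lb.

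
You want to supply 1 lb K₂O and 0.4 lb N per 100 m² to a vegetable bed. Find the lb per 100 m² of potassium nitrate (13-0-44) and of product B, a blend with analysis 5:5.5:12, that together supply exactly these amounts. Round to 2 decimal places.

Let a = lb of potassium nitrate, b = lb of product B (per 100 m²).
K₂O: 0.44·a + 0.12·b = 1
N: 0.13·a + 0.05·b = 0.4
From row1: a = (1 − 0.12·b) / 0.44.
Into row2: 0.13·(1 − 0.12·b)/0.44 + 0.05·b = 0.4 → b = 7.1875, a = 0.3125.

0.31 lb potassium nitrate, 7.19 lb product B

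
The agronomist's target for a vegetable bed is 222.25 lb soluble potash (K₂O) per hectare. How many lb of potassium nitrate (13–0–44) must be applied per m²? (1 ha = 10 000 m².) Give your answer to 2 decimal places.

0.05 lb of product per sq m

Product per hectare = 222.25 / 44% = 505.114 lb.
Convert to per m²: 505.114 × 0.0001 = 0.0505114 lb.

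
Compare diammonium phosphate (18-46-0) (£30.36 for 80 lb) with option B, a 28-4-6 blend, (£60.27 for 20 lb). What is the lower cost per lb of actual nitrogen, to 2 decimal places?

£2.11 per lb N (diammonium phosphate)

diammonium phosphate: N per bag = 80 × 18% = 14.4 lb; cost = 30.36 / 14.4 = £2.1083/lb N.
option B: N per bag = 20 × 28% = 5.6 lb; cost = 60.27 / 5.6 = £10.7625/lb N.
diammonium phosphate is cheaper.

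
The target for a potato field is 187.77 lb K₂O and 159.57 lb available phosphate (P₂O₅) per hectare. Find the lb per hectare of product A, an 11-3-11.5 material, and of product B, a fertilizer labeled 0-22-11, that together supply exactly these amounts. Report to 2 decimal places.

With a, b = lb per hectare of product A and product B:
K₂O: 0.115·a + 0.11·b = 187.77
P₂O₅: 0.03·a + 0.22·b = 159.57
Solving simultaneously: a = 1079.85, b = 578.066.

1079.85 lb product A, 578.07 lb product B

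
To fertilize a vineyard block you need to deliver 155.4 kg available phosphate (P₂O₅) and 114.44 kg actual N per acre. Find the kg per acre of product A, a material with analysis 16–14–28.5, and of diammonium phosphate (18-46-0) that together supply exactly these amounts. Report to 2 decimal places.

509.72 kg product A, 182.69 kg diammonium phosphate

Per-acre balance (a = product A, b = diammonium phosphate):
P₂O₅: 0.14·a + 0.46·b = 155.4
N: 0.16·a + 0.18·b = 114.44
Eliminate b: (row1) − 0.46/0.18·(row2) → -0.268889·a = -137.058, so a = 509.719.
Then b = (114.44 − 0.16·509.719) / 0.18 = 182.694.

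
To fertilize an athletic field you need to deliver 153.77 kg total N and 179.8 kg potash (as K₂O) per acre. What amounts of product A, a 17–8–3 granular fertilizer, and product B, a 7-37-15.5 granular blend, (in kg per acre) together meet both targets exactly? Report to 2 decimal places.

463.85 kg product A, 1070.22 kg product B

Let a = kg of product A, b = kg of product B (per acre).
N: 0.17·a + 0.07·b = 153.77
K₂O: 0.03·a + 0.155·b = 179.8
From row1: a = (153.77 − 0.07·b) / 0.17.
Into row2: 0.03·(153.77 − 0.07·b)/0.17 + 0.155·b = 179.8 → b = 1070.223, a = 463.849.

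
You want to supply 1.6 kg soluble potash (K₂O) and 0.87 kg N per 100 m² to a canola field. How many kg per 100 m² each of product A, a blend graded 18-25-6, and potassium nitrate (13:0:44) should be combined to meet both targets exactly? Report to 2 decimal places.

With a, b = kg per 100 m² of product A and potassium nitrate:
K₂O: 0.06·a + 0.44·b = 1.6
N: 0.18·a + 0.13·b = 0.87
Eliminate b: (row1) − 0.44/0.13·(row2) → -0.549231·a = -1.34462, so a = 2.44818.
Then b = (0.87 − 0.18·2.44818) / 0.13 = 3.30252.

2.45 kg product A, 3.30 kg potassium nitrate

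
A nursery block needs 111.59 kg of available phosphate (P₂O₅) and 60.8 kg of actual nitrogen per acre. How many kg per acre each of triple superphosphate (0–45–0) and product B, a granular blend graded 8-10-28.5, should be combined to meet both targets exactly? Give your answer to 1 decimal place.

79.1 kg triple superphosphate, 760.0 kg product B

Per-acre balance (a = triple superphosphate, b = product B):
P₂O₅: 0.45·a + 0.1·b = 111.59
N: 0·a + 0.08·b = 60.8
Solving simultaneously: a = 79.0889, b = 760.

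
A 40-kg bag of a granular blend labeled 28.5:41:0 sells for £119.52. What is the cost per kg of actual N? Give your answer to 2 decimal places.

£10.48 per kg N

N in bag = 40 × 28.5% = 11.4 kg.
Cost per kg N = £119.52 / 11.4 = £10.4842.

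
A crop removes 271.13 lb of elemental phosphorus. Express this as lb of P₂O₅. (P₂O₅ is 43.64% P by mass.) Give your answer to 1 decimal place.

P₂O₅ = 271.13 / 0.4364 = 621.288 lb.

621.3 lb P₂O₅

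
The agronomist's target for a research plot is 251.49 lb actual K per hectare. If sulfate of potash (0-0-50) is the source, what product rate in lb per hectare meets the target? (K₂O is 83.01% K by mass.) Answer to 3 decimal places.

605.927 lb of product per hectare

As K₂O: 251.49 / 0.8301 = 302.963 lb per hectare.
Product per hectare = 302.963 / 50% = 605.926997 lb.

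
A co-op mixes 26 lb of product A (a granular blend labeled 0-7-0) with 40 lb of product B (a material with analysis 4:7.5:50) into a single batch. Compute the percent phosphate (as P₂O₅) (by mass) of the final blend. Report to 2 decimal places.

7.30% P₂O₅

Total mass = 26 + 40 = 66 lb.
P₂O₅ mass = 7%×26 + 7.5%×40 = 4.82 lb.
% P₂O₅ = 4.82 / 66 = 7.30303%.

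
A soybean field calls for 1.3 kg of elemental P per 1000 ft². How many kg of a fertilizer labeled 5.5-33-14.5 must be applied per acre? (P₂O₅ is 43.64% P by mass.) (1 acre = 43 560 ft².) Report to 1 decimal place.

As P₂O₅: 1.3 / 0.4364 = 2.97892 kg per 1000 ft².
Product per 1000 ft² = 2.97892 / 33% = 9.02703 kg.
Convert to per acre: 9.02703 × 43.56 = 393.217 kg.

393.2 kg of product per acre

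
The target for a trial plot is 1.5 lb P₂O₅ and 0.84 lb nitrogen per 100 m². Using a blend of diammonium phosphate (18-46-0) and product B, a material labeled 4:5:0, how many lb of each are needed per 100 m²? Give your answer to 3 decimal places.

With a, b = lb per 100 m² of diammonium phosphate and product B:
P₂O₅: 0.46·a + 0.05·b = 1.5
N: 0.18·a + 0.04·b = 0.84
Eliminate a: (row1) − 0.46/0.18·(row2) → -0.0522222·b = -0.646667, so b = 12.38298.
Back-substitute: a = (1.5 − 0.05·12.38298) / 0.46 = 1.91489.

1.915 lb diammonium phosphate, 12.383 lb product B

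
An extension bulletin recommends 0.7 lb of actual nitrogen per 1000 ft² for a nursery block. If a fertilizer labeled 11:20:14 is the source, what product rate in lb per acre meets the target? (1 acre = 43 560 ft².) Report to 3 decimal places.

Product per 1000 ft² = 0.7 / 11% = 6.36364 lb.
Convert to per acre: 6.36364 × 43.56 = 277.2 lb.

277.200 lb of product per acre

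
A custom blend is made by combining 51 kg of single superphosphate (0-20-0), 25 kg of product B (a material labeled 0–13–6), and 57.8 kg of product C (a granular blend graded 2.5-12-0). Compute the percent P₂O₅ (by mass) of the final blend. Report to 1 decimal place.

Total mass = 51 + 25 + 57.8 = 133.8 kg.
P₂O₅ mass = 20%×51 + 13%×25 + 12%×57.8 = 20.386 kg.
% P₂O₅ = 20.386 / 133.8 = 15.2362%.

15.2% P₂O₅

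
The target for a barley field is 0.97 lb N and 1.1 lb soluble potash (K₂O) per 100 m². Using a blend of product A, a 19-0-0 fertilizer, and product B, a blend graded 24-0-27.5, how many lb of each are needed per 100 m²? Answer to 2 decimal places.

With a, b = lb per 100 m² of product A and product B:
N: 0.19·a + 0.24·b = 0.97
K₂O: 0·a + 0.275·b = 1.1
Solving simultaneously: a = 0.0526316, b = 4.

0.05 lb product A, 4.00 lb product B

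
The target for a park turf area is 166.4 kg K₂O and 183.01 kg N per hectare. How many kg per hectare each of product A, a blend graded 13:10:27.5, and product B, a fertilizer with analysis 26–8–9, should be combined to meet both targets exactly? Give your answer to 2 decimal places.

Let a = kg of product A, b = kg of product B (per hectare).
K₂O: 0.275·a + 0.09·b = 166.4
N: 0.13·a + 0.26·b = 183.01
Solving simultaneously: a = 448.045, b = 479.862.

448.05 kg product A, 479.86 kg product B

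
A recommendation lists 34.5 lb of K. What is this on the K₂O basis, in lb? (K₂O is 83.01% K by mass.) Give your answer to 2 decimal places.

K₂O = 34.5 / 0.8301 = 41.5613 lb.

41.56 lb K₂O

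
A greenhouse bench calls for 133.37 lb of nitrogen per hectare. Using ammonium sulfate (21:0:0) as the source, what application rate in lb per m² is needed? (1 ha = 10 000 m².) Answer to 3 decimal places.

Product per hectare = 133.37 / 21% = 635.095 lb.
Convert to per m²: 635.095 × 0.0001 = 0.0635095 lb.

0.064 lb of product per sq m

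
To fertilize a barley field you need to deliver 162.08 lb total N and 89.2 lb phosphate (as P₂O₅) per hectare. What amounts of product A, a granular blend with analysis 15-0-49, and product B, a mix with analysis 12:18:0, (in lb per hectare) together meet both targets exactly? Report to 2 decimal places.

684.09 lb product A, 495.56 lb product B

Let a = lb of product A, b = lb of product B (per hectare).
N: 0.15·a + 0.12·b = 162.08
P₂O₅: 0·a + 0.18·b = 89.2
Solving simultaneously: a = 684.089, b = 495.556.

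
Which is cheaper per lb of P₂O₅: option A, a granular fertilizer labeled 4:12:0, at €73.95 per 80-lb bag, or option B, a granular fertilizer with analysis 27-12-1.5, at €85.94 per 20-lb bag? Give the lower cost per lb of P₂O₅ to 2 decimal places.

option A: P₂O₅ per bag = 80 × 12% = 9.6 lb; cost = 73.95 / 9.6 = €7.7031/lb P₂O₅.
option B: P₂O₅ per bag = 20 × 12% = 2.4 lb; cost = 85.94 / 2.4 = €35.8083/lb P₂O₅.
option A is cheaper.

€7.70 per lb P₂O₅ (option A)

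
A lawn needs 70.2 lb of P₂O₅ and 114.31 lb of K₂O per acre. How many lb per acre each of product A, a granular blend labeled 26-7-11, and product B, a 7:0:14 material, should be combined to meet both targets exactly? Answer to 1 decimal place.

Let a = lb of product A, b = lb of product B (per acre).
P₂O₅: 0.07·a + 0·b = 70.2
K₂O: 0.11·a + 0.14·b = 114.31
From row1: a = (70.2 − 0·b) / 0.07.
Into row2: 0.11·(70.2 − 0·b)/0.07 + 0.14·b = 114.31 → b = 28.5408, a = 1002.86.

1002.9 lb product A, 28.5 lb product B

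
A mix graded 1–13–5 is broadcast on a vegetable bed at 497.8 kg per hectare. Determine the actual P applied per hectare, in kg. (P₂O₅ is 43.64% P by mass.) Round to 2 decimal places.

P₂O₅ per hectare = 497.8 × 13% = 64.714 kg.
Elemental P = 64.714 × 0.4364 = 28.2412 kg per hectare.

28.24 kg P per hectare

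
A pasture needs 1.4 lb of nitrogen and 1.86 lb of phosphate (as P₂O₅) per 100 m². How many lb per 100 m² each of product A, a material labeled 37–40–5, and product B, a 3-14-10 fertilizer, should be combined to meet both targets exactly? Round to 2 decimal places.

3.52 lb product A, 3.22 lb product B

Let a = lb of product A, b = lb of product B (per 100 m²).
N: 0.37·a + 0.03·b = 1.4
P₂O₅: 0.4·a + 0.14·b = 1.86
Eliminate a: (row1) − 0.37/0.4·(row2) → -0.0995·b = -0.3205, so b = 3.22111.
Back-substitute: a = (1.4 − 0.03·3.22111) / 0.37 = 3.52261.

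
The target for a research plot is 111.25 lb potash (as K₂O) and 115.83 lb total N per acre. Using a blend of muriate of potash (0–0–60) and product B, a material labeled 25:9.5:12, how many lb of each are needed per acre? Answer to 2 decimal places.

92.75 lb muriate of potash, 463.32 lb product B

With a, b = lb per acre of muriate of potash and product B:
K₂O: 0.6·a + 0.12·b = 111.25
N: 0·a + 0.25·b = 115.83
Solving simultaneously: a = 92.7527, b = 463.32.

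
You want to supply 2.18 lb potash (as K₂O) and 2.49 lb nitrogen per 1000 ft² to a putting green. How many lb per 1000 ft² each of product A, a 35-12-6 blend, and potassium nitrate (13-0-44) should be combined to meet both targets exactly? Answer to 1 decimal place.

Per-1000 ft² balance (a = product A, b = potassium nitrate):
K₂O: 0.06·a + 0.44·b = 2.18
N: 0.35·a + 0.13·b = 2.49
Eliminate b: (row1) − 0.44/0.13·(row2) → -1.12462·a = -6.24769, so a = 5.5554.
Then b = (2.49 − 0.35·5.5554) / 0.13 = 4.19699.

5.6 lb product A, 4.2 lb potassium nitrate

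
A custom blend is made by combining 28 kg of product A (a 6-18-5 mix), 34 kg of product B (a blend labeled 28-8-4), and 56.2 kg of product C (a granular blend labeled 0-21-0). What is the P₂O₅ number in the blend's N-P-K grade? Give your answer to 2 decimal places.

Total mass = 28 + 34 + 56.2 = 118.2 kg.
P₂O₅ mass = 18%×28 + 8%×34 + 21%×56.2 = 19.562 kg.
% P₂O₅ = 19.562 / 118.2 = 16.5499%.

16.55% P₂O₅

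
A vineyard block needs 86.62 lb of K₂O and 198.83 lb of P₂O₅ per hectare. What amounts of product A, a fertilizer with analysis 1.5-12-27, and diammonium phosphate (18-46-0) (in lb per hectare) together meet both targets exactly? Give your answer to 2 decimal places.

320.81 lb product A, 348.55 lb diammonium phosphate

Let a = lb of product A, b = lb of diammonium phosphate (per hectare).
K₂O: 0.27·a + 0·b = 86.62
P₂O₅: 0.12·a + 0.46·b = 198.83
Solving simultaneously: a = 320.8148, b = 348.548.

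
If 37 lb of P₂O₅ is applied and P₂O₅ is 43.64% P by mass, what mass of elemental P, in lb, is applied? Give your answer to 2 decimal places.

P = 37 × 0.4364 = 16.1468 lb.

16.15 lb P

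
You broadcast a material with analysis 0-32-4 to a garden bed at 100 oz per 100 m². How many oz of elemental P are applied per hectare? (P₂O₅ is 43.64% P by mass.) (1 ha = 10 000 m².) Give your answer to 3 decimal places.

1396.480 oz P per hectare

P₂O₅ per 100 m² = 100 × 32% = 32 oz.
Elemental P = 32 × 0.4364 = 13.9648 oz per 100 m².
Convert to per hectare: 13.9648 × 100 = 1396.48 oz.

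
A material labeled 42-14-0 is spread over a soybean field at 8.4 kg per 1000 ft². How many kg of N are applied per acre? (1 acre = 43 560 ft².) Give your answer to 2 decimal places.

153.68 kg N per acre

nitrogen per 1000 ft² = 8.4 × 42% = 3.528 kg.
Convert to per acre: 3.528 × 43.56 = 153.6797 kg.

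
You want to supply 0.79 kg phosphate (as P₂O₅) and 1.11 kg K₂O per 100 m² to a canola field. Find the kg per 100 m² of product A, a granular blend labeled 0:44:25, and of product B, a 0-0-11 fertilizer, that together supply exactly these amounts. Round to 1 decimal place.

With a, b = kg per 100 m² of product A and product B:
P₂O₅: 0.44·a + 0·b = 0.79
K₂O: 0.25·a + 0.11·b = 1.11
Eliminate b: (row1) − 0/0.11·(row2) → 0.44·a = 0.79, so a = 1.79545.
Then b = (1.11 − 0.25·1.79545) / 0.11 = 6.01033.

1.8 kg product A, 6.0 kg product B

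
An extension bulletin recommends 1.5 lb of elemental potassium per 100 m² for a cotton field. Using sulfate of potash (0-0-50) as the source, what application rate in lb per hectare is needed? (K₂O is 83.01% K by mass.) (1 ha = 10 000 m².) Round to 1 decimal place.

As K₂O: 1.5 / 0.8301 = 1.80701 lb per 100 m².
Product per 100 m² = 1.80701 / 50% = 3.61402 lb.
Convert to per hectare: 3.61402 × 100 = 361.402 lb.

361.4 lb of product per hectare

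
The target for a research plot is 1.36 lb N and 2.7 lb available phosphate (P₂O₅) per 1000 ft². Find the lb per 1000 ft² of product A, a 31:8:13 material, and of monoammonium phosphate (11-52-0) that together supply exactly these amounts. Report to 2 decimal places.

Let a = lb of product A, b = lb of monoammonium phosphate (per 1000 ft²).
N: 0.31·a + 0.11·b = 1.36
P₂O₅: 0.08·a + 0.52·b = 2.7
Eliminate a: (row1) − 0.31/0.08·(row2) → -1.905·b = -9.1025, so b = 4.77822.
Back-substitute: a = (1.36 − 0.11·4.77822) / 0.31 = 2.6916.

2.69 lb product A, 4.78 lb monoammonium phosphate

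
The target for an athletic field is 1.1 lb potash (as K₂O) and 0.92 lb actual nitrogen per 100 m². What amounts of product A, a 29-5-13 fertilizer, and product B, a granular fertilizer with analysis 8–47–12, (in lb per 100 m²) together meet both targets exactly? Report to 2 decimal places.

Per-100 m² balance (a = product A, b = product B):
K₂O: 0.13·a + 0.12·b = 1.1
N: 0.29·a + 0.08·b = 0.92
Eliminate a: (row1) − 0.13/0.29·(row2) → 0.0841379·b = 0.687586, so b = 8.17213.
Back-substitute: a = (1.1 − 0.12·8.17213) / 0.13 = 0.918033.

0.92 lb product A, 8.17 lb product B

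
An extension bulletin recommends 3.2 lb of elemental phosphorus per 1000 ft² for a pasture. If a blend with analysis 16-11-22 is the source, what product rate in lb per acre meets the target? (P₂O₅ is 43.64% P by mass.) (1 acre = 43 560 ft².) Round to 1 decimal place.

2903.8 lb of product per acre

As P₂O₅: 3.2 / 0.4364 = 7.33272 lb per 1000 ft².
Product per 1000 ft² = 7.33272 / 11% = 66.6611 lb.
Convert to per acre: 66.6611 × 43.56 = 2903.76 lb.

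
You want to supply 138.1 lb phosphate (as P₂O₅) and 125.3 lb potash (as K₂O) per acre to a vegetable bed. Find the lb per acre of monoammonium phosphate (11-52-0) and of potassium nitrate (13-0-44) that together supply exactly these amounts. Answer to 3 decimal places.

265.577 lb monoammonium phosphate, 284.773 lb potassium nitrate

Let a = lb of monoammonium phosphate, b = lb of potassium nitrate (per acre).
P₂O₅: 0.52·a + 0·b = 138.1
K₂O: 0·a + 0.44·b = 125.3
Solving simultaneously: a = 265.5769, b = 284.7727.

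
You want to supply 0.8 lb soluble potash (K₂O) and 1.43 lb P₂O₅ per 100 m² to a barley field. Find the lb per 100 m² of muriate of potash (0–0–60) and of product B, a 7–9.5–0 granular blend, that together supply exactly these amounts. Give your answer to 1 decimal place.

With a, b = lb per 100 m² of muriate of potash and product B:
K₂O: 0.6·a + 0·b = 0.8
P₂O₅: 0·a + 0.095·b = 1.43
Solving simultaneously: a = 1.33333, b = 15.0526.

1.3 lb muriate of potash, 15.1 lb product B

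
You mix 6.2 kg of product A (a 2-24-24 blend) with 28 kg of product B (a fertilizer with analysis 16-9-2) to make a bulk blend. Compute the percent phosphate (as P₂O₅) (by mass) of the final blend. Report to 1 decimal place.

Total mass = 6.2 + 28 = 34.2 kg.
P₂O₅ mass = 24%×6.2 + 9%×28 = 4.008 kg.
% P₂O₅ = 4.008 / 34.2 = 11.7193%.

11.7% P₂O₅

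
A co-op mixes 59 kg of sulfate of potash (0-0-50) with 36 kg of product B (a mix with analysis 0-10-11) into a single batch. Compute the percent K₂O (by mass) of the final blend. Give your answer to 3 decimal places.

35.221% K₂O

Total mass = 59 + 36 = 95 kg.
K₂O mass = 50%×59 + 11%×36 = 33.46 kg.
% K₂O = 33.46 / 95 = 35.2211%.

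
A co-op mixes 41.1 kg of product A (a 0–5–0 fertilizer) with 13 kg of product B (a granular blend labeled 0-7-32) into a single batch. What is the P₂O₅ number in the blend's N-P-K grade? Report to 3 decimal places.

5.481% P₂O₅

Total mass = 41.1 + 13 = 54.1 kg.
P₂O₅ mass = 5%×41.1 + 7%×13 = 2.965 kg.
% P₂O₅ = 2.965 / 54.1 = 5.48059%.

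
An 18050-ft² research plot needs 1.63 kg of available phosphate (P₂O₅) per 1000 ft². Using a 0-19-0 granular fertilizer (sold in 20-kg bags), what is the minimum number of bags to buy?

Product per 1000 ft² = 1.63 / 19% = 8.57895 kg.
Total product = 8.57895 × 18050 / 1000 = 154.85 kg.
Bags = ⌈154.85 / 20⌉ = 8.

8 bags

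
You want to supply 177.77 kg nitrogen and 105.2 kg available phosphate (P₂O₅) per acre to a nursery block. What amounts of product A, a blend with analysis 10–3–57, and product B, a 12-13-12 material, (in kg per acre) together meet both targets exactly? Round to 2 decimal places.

Let a = kg of product A, b = kg of product B (per acre).
N: 0.1·a + 0.12·b = 177.77
P₂O₅: 0.03·a + 0.13·b = 105.2
Eliminate a: (row1) − 0.1/0.03·(row2) → -0.313333·b = -172.897, so b = 551.798.
Back-substitute: a = (177.77 − 0.12·551.798) / 0.1 = 1115.543.

1115.54 kg product A, 551.80 kg product B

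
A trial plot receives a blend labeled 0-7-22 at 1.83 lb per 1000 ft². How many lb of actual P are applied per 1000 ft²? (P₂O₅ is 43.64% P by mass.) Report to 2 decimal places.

0.06 lb P per thousand sq ft

P₂O₅ per 1000 ft² = 1.83 × 7% = 0.1281 lb.
Elemental P = 0.1281 × 0.4364 = 0.0559028 lb per 1000 ft².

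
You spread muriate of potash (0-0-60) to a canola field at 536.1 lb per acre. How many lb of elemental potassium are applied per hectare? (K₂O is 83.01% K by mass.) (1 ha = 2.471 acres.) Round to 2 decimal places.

K₂O per acre = 536.1 × 60% = 321.66 lb.
Elemental K = 321.66 × 0.8301 = 267.01 lb per acre.
Convert to per hectare: 267.01 × 2.471 = 659.782 lb.

659.78 lb K per hectare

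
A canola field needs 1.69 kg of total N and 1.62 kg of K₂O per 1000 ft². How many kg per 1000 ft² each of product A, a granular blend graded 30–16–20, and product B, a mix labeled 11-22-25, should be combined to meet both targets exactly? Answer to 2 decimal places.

Let a = kg of product A, b = kg of product B (per 1000 ft²).
N: 0.3·a + 0.11·b = 1.69
K₂O: 0.2·a + 0.25·b = 1.62
Solving simultaneously: a = 4.60943, b = 2.79245.

4.61 kg product A, 2.79 kg product B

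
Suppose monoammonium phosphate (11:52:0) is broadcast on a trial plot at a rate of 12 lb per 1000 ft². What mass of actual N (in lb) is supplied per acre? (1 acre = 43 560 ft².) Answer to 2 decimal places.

57.50 lb N per acre

nitrogen per 1000 ft² = 12 × 11% = 1.32 lb.
Convert to per acre: 1.32 × 43.56 = 57.4992 lb.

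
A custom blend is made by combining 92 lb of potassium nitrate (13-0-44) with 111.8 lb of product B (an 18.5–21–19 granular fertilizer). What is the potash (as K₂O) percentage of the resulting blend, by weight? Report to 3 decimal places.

Total mass = 92 + 111.8 = 203.8 lb.
K₂O mass = 44%×92 + 19%×111.8 = 61.722 lb.
% K₂O = 61.722 / 203.8 = 30.2856%.

30.286% K₂O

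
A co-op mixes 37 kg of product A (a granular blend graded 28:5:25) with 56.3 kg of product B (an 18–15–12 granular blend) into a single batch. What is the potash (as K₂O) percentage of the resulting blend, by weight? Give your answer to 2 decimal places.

17.16% K₂O

Total mass = 37 + 56.3 = 93.3 kg.
K₂O mass = 25%×37 + 12%×56.3 = 16.006 kg.
% K₂O = 16.006 / 93.3 = 17.1554%.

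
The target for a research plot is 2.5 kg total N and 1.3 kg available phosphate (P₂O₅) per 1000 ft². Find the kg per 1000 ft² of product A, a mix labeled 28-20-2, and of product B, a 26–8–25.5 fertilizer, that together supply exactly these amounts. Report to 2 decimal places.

Let a = kg of product A, b = kg of product B (per 1000 ft²).
N: 0.28·a + 0.26·b = 2.5
P₂O₅: 0.2·a + 0.08·b = 1.3
Eliminate b: (row1) − 0.26/0.08·(row2) → -0.37·a = -1.725, so a = 4.66216.
Then b = (1.3 − 0.2·4.66216) / 0.08 = 4.59459.

4.66 kg product A, 4.59 kg product B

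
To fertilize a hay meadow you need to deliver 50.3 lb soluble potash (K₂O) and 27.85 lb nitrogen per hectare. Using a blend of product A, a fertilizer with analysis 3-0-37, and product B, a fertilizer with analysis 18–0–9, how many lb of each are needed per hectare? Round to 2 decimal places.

102.46 lb product A, 137.64 lb product B

With a, b = lb per hectare of product A and product B:
K₂O: 0.37·a + 0.09·b = 50.3
N: 0.03·a + 0.18·b = 27.85
Eliminate a: (row1) − 0.37/0.03·(row2) → -2.13·b = -293.183, so b = 137.6448.
Back-substitute: a = (50.3 − 0.09·137.6448) / 0.37 = 102.4648.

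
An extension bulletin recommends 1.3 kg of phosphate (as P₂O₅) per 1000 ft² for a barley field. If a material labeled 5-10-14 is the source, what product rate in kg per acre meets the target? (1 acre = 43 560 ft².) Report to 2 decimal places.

566.28 kg of product per acre

Product per 1000 ft² = 1.3 / 10% = 13 kg.
Convert to per acre: 13 × 43.56 = 566.28 kg.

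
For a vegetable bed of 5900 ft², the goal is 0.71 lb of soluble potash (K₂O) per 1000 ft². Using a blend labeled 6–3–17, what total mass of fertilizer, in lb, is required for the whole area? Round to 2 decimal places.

Product per 1000 ft² = 0.71 / 17% = 4.17647 lb.
Total product = 4.17647 × 5900 / 1000 = 24.6412 lb.

24.64 lb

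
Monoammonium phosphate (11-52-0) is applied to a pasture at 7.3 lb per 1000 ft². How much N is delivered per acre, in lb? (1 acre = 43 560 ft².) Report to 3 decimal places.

34.979 lb N per acre

nitrogen per 1000 ft² = 7.3 × 11% = 0.803 lb.
Convert to per acre: 0.803 × 43.56 = 34.9787 lb.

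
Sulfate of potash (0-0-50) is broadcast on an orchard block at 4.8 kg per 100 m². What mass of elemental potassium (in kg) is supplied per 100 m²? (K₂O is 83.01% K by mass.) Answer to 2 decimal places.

K₂O per 100 m² = 4.8 × 50% = 2.4 kg.
Elemental K = 2.4 × 0.8301 = 1.99224 kg per 100 m².

1.99 kg K per hundred sq m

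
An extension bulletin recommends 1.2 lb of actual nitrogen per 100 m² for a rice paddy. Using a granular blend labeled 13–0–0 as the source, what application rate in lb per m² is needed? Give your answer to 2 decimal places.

0.09 lb of product per sq m

Product per 100 m² = 1.2 / 13% = 9.23077 lb.
Convert to per m²: 9.23077 × 0.01 = 0.0923077 lb.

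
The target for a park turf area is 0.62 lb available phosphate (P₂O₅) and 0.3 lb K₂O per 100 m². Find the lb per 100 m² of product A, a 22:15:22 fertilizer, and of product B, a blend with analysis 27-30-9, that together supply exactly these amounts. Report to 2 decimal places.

Per-100 m² balance (a = product A, b = product B):
P₂O₅: 0.15·a + 0.3·b = 0.62
K₂O: 0.22·a + 0.09·b = 0.3
From row1: a = (0.62 − 0.3·b) / 0.15.
Into row2: 0.22·(0.62 − 0.3·b)/0.15 + 0.09·b = 0.3 → b = 1.74095, a = 0.651429.

0.65 lb product A, 1.74 lb product B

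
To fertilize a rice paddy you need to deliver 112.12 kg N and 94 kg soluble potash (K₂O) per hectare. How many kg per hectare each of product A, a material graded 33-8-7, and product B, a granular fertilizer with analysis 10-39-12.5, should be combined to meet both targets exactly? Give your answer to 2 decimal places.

134.74 kg product A, 676.54 kg product B

Per-hectare balance (a = product A, b = product B):
N: 0.33·a + 0.1·b = 112.12
K₂O: 0.07·a + 0.125·b = 94
From row1: a = (112.12 − 0.1·b) / 0.33.
Into row2: 0.07·(112.12 − 0.1·b)/0.33 + 0.125·b = 94 → b = 676.543, a = 134.7445.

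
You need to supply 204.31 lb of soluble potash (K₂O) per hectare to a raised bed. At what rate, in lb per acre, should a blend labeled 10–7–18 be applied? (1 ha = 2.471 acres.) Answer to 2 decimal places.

Product per hectare = 204.31 / 18% = 1135.06 lb.
Convert to per acre: 1135.06 × 0.404694 = 459.351 lb.

459.35 lb of product per acre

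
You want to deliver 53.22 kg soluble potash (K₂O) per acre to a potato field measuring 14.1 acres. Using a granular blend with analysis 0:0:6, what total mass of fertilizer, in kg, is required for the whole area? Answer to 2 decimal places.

Product per acre = 53.22 / 6% = 887 kg.
Total product = 887 × 14.1 = 12506.7 kg.

12506.70 kg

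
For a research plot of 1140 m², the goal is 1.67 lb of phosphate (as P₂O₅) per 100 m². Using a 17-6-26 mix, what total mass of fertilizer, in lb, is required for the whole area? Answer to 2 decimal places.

317.30 lb

Product per 100 m² = 1.67 / 6% = 27.8333 lb.
Total product = 27.8333 × 1140 / 100 = 317.3 lb.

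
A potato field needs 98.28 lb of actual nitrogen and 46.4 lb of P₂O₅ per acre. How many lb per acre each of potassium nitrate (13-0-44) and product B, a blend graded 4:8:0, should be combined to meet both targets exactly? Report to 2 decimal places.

With a, b = lb per acre of potassium nitrate and product B:
N: 0.13·a + 0.04·b = 98.28
P₂O₅: 0·a + 0.08·b = 46.4
Solving simultaneously: a = 577.538, b = 580.

577.54 lb potassium nitrate, 580.00 lb product B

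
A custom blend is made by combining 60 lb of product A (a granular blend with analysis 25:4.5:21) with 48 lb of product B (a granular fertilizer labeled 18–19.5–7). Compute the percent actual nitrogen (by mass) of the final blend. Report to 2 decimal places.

Total mass = 60 + 48 = 108 lb.
N mass = 25%×60 + 18%×48 = 23.64 lb.
% N = 23.64 / 108 = 21.8889%.

21.89% N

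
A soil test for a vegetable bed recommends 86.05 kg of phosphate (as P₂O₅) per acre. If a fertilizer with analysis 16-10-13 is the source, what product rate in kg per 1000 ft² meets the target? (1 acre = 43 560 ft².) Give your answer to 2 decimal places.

Product per acre = 86.05 / 10% = 860.5 kg.
Convert to per 1000 ft²: 860.5 × 0.0229568 = 19.7544 kg.

19.75 kg of product per thousand sq ft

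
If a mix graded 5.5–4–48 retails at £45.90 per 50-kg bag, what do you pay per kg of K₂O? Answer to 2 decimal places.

K₂O in bag = 50 × 48% = 24 kg.
Cost per kg K₂O = £45.90 / 24 = £1.9125.

£1.91 per kg K₂O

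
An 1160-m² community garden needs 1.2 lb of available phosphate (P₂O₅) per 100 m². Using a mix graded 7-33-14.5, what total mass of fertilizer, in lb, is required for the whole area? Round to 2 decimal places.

42.18 lb

Product per 100 m² = 1.2 / 33% = 3.63636 lb.
Total product = 3.63636 × 1160 / 100 = 42.1818 lb.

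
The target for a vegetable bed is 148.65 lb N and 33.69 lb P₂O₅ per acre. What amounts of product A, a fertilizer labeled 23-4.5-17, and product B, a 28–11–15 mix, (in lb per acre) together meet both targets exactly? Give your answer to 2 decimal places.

544.75 lb product A, 83.42 lb product B

With a, b = lb per acre of product A and product B:
N: 0.23·a + 0.28·b = 148.65
P₂O₅: 0.045·a + 0.11·b = 33.69
Eliminate a: (row1) − 0.23/0.045·(row2) → -0.282222·b = -23.5433, so b = 83.4213.
Back-substitute: a = (148.65 − 0.28·83.4213) / 0.23 = 544.748.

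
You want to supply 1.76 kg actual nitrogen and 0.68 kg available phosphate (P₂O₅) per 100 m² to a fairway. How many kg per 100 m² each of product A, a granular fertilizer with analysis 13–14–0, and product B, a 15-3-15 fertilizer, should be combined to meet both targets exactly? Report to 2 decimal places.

Let a = kg of product A, b = kg of product B (per 100 m²).
N: 0.13·a + 0.15·b = 1.76
P₂O₅: 0.14·a + 0.03·b = 0.68
Solving simultaneously: a = 2.87719, b = 9.23977.

2.88 kg product A, 9.24 kg product B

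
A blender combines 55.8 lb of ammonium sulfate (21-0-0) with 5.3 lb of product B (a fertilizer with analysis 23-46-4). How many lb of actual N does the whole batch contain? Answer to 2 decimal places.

12.94 lb N

N mass = 21%×55.8 + 23%×5.3 = 12.937 lb.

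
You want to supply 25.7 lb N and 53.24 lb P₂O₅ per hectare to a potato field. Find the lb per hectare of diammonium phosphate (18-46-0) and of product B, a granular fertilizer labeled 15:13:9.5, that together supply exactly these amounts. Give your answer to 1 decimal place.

101.9 lb diammonium phosphate, 49.1 lb product B

Per-hectare balance (a = diammonium phosphate, b = product B):
N: 0.18·a + 0.15·b = 25.7
P₂O₅: 0.46·a + 0.13·b = 53.24
Solving simultaneously: a = 101.864, b = 49.0965.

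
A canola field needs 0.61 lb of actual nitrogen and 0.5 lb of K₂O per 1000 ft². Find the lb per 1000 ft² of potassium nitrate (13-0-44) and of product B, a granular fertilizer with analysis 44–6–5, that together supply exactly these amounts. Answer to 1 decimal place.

1.0 lb potassium nitrate, 1.1 lb product B

With a, b = lb per 1000 ft² of potassium nitrate and product B:
N: 0.13·a + 0.44·b = 0.61
K₂O: 0.44·a + 0.05·b = 0.5
Solving simultaneously: a = 1.01283, b = 1.08712.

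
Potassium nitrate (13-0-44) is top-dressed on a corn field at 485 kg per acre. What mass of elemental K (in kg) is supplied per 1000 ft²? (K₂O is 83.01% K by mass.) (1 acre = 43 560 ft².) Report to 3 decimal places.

K₂O per acre = 485 × 44% = 213.4 kg.
Elemental K = 213.4 × 0.8301 = 177.143 kg per acre.
Convert to per 1000 ft²: 177.143 × 0.0229568 = 4.06665 kg.

4.067 kg K per thousand sq ft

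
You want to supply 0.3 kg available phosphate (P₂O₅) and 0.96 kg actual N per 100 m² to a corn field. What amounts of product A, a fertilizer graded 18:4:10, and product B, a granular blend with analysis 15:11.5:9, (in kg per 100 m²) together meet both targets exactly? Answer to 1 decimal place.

4.4 kg product A, 1.1 kg product B

With a, b = kg per 100 m² of product A and product B:
P₂O₅: 0.04·a + 0.115·b = 0.3
N: 0.18·a + 0.15·b = 0.96
Eliminate b: (row1) − 0.115/0.15·(row2) → -0.098·a = -0.436, so a = 4.44898.
Then b = (0.96 − 0.18·4.44898) / 0.15 = 1.06122.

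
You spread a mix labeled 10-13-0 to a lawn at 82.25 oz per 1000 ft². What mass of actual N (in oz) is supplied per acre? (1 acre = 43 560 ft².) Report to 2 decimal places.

nitrogen per 1000 ft² = 82.25 × 10% = 8.225 oz.
Convert to per acre: 8.225 × 43.56 = 358.281 oz.

358.28 oz N per acre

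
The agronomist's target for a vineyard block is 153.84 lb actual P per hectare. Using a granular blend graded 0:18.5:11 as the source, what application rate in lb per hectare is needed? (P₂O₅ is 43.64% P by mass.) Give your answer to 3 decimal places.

1905.517 lb of product per hectare

As P₂O₅: 153.84 / 0.4364 = 352.521 lb per hectare.
Product per hectare = 352.521 / 18.5% = 1905.5169 lb.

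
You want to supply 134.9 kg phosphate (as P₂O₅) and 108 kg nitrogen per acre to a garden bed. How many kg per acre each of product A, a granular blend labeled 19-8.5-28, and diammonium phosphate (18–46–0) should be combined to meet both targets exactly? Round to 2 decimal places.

352.26 kg product A, 228.17 kg diammonium phosphate

With a, b = kg per acre of product A and diammonium phosphate:
P₂O₅: 0.085·a + 0.46·b = 134.9
N: 0.19·a + 0.18·b = 108
Eliminate b: (row1) − 0.46/0.18·(row2) → -0.400556·a = -141.1, so a = 352.261.
Then b = (108 − 0.19·352.261) / 0.18 = 228.169.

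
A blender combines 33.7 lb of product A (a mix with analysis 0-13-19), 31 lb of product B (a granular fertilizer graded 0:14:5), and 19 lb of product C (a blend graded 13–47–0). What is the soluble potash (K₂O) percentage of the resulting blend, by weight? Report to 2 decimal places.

9.50% K₂O

Total mass = 33.7 + 31 + 19 = 83.7 lb.
K₂O mass = 19%×33.7 + 5%×31 + 0%×19 = 7.953 lb.
% K₂O = 7.953 / 83.7 = 9.50179%.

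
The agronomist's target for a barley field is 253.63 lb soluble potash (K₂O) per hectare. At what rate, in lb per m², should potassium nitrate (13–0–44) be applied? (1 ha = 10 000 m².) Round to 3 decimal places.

Product per hectare = 253.63 / 44% = 576.432 lb.
Convert to per m²: 576.432 × 0.0001 = 0.0576432 lb.

0.058 lb of product per sq m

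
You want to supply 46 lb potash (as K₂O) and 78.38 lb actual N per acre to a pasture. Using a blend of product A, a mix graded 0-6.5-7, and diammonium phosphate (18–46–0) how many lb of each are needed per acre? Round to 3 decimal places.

With a, b = lb per acre of product A and diammonium phosphate:
K₂O: 0.07·a + 0·b = 46
N: 0·a + 0.18·b = 78.38
Solving simultaneously: a = 657.1429, b = 435.4444.

657.143 lb product A, 435.444 lb diammonium phosphate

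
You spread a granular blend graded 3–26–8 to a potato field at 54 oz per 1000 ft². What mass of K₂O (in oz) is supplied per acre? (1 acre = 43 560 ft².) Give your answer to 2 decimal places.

188.18 oz K₂O per acre

K₂O per 1000 ft² = 54 × 8% = 4.32 oz.
Convert to per acre: 4.32 × 43.56 = 188.179 oz.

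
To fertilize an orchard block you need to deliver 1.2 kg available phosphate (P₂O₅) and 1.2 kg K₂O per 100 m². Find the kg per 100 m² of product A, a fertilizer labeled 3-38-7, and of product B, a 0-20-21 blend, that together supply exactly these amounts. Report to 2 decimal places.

Let a = kg of product A, b = kg of product B (per 100 m²).
P₂O₅: 0.38·a + 0.2·b = 1.2
K₂O: 0.07·a + 0.21·b = 1.2
Eliminate b: (row1) − 0.2/0.21·(row2) → 0.313333·a = 0.0571429, so a = 0.182371.
Then b = (1.2 − 0.07·0.182371) / 0.21 = 5.6535.

0.18 kg product A, 5.65 kg product B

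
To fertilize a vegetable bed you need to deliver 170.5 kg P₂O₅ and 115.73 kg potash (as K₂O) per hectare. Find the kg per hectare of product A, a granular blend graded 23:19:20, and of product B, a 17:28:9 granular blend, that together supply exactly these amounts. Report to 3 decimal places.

With a, b = kg per hectare of product A and product B:
P₂O₅: 0.19·a + 0.28·b = 170.5
K₂O: 0.2·a + 0.09·b = 115.73
Solving simultaneously: a = 438.54499, b = 311.34447.

438.545 kg product A, 311.344 kg product B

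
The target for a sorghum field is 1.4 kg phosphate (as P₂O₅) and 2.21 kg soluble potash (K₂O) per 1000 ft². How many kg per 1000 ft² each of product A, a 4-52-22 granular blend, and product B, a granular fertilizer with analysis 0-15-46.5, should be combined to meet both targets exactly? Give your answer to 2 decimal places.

Let a = kg of product A, b = kg of product B (per 1000 ft²).
P₂O₅: 0.52·a + 0.15·b = 1.4
K₂O: 0.22·a + 0.465·b = 2.21
From row1: a = (1.4 − 0.15·b) / 0.52.
Into row2: 0.22·(1.4 − 0.15·b)/0.52 + 0.465·b = 2.21 → b = 4.02874, a = 1.53017.

1.53 kg product A, 4.03 kg product B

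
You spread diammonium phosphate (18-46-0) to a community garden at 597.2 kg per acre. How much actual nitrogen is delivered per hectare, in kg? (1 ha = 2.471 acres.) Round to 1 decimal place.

265.6 kg N per hectare

nitrogen per acre = 597.2 × 18% = 107.496 kg.
Convert to per hectare: 107.496 × 2.471 = 265.623 kg.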